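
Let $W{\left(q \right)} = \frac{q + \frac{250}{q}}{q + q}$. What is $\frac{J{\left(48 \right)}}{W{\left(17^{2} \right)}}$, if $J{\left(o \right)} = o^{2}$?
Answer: $\frac{384864768}{83771} \approx 4594.3$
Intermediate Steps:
$W{\left(q \right)} = \frac{q + \frac{250}{q}}{2 q}$
$\frac{J{\left(48 \right)}}{W{\left(17^{2} \right)}} = \frac{48^{2}}{\frac{1}{2} + \frac{125}{83521}} = \frac{2304}{\frac{1}{2} + \frac{125}{83521}} = \frac{2304}{\frac{83771}{167042}} = 2304 \cdot \frac{167042}{83771} = \frac{384864768}{83771}$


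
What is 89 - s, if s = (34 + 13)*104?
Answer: -4799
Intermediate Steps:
s = 4888 (s = 47*104 = 4888)
89 - s = 89 - 1*4888 = 89 - 4888 = -4799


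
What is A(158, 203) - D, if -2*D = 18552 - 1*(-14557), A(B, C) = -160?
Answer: 32789/2 ≈ 16395.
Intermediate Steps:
D = -33109/2 (D = -(18552 - 1*(-14557))/2 = -(18552 + 14557)/2 = -½*33109 = -33109/2 ≈ -16555.)
A(158, 203) - D = -160 - 1*(-33109/2) = -160 + 33109/2 = 32789/2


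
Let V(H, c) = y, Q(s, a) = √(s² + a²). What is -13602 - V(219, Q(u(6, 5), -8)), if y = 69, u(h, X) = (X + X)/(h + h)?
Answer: -13671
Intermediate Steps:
u(h, X) = X/h (u(h, X) = (2*X)/((2*h)) = (2*X)*(1/(2*h)) = X/h)
Q(s, a) = √(a² + s²)
V(H, c) = 69
-13602 - V(219, Q(u(6, 5), -8)) = -13602 - 1*69 = -13602 - 69 = -13671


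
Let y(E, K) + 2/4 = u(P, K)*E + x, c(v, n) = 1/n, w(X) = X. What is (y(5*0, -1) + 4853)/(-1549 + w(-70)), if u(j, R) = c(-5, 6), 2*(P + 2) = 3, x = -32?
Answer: -9641/3238 ≈ -2.9775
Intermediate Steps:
P = -½ (P = -2 + (½)*3 = -2 + 3/2 = -½ ≈ -0.50000)
u(j, R) = ⅙ (u(j, R) = 1/6 = ⅙)
y(E, K) = -65/2 + E/6 (y(E, K) = -½ + (E/6 - 32) = -½ + (-32 + E/6) = -65/2 + E/6)
(y(5*0, -1) + 4853)/(-1549 + w(-70)) = ((-65/2 + (5*0)/6) + 4853)/(-1549 - 70) = ((-65/2 + (⅙)*0) + 4853)/(-1619) = ((-65/2 + 0) + 4853)*(-1/1619) = (-65/2 + 4853)*(-1/1619) = (9641/2)*(-1/1619) = -9641/3238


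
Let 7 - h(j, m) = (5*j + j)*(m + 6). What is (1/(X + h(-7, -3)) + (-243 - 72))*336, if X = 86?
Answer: -7726208/73 ≈ -1.0584e+5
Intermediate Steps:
h(j, m) = 7 - 6*j*(6 + m) (h(j, m) = 7 - (5*j + j)*(m + 6) = 7 - 6*j*(6 + m))
(1/(X + h(-7, -3)) + (-243 - 72))*336 = (1/(86 + (7 - 36*(-7) - 6*(-7)*(-3))) + (-243 - 72))*336 = (1/(86 + (7 + 252 - 126)) - 315)*336 = (1/(86 + 133) - 315)*336 = (1/219 - 315)*336 = -68984/219*336 = -7726208/73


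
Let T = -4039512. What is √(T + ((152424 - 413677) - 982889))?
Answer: I*√5283654 ≈ 2298.6*I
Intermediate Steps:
√(T + ((152424 - 413677) - 982889)) = √(-4039512 + ((152424 - 413677) - 982889)) = √(-4039512 + (-261253 - 982889)) = √(-4039512 - 1244142) = √(-5283654) = I*√5283654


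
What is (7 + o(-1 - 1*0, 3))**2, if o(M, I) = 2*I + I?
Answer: 256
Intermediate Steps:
o(M, I) = 3*I
(7 + o(-1 - 1*0, 3))**2 = (7 + 3*3)**2 = (7 + 9)**2 = 16**2 = 256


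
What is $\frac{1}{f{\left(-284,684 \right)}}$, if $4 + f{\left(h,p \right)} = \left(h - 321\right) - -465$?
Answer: $- \frac{1}{144} \approx -0.0069444$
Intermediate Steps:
$f{\left(h,p \right)} = 140 + h$ ($f{\left(h,p \right)} = -4 + \left(\left(h - 321\right) - -465\right) = -4 + \left(\left(-321 + h\right) + 465\right) = -4 + \left(144 + h\right) = 140 + h$)
$\frac{1}{f{\left(-284,684 \right)}} = \frac{1}{140 - 284} = \frac{1}{-144} = - \frac{1}{144}$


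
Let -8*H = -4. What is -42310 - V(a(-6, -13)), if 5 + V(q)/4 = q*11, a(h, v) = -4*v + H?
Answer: -44600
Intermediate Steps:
H = ½ (H = -⅛*(-4) = ½ ≈ 0.50000)
a(h, v) = ½ - 4*v (a(h, v) = -4*v + ½ = ½ - 4*v)
V(q) = -20 + 44*q (V(q) = -20 + 4*(q*11) = -20 + 4*(11*q) = -20 + 44*q)
-42310 - V(a(-6, -13)) = -42310 - (-20 + 44*(½ - 4*(-13))) = -42310 - (-20 + 44*(½ + 52)) = -42310 - (-20 + 44*(105/2)) = -42310 - (-20 + 2310) = -42310 - 1*2290 = -42310 - 2290 = -44600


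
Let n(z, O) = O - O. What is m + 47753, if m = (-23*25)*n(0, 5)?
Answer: 47753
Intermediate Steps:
n(z, O) = 0
m = 0 (m = -23*25*0 = -575*0 = 0)
m + 47753 = 0 + 47753 = 47753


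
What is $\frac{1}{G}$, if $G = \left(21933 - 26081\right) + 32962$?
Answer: $\frac{1}{28814} \approx 3.4705 \cdot 10^{-5}$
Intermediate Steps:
$G = 28814$ ($G = -4148 + 32962 = 28814$)
$\frac{1}{G} = \frac{1}{28814}$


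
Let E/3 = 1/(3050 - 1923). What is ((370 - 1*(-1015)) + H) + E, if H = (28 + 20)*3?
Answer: 1723186/1127 ≈ 1529.0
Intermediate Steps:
E = 3/1127 (E = 3/(3050 - 1923) = 3/1127 ≈ 0.0026619)
H = 144 (H = 48*3 = 144)
((370 - 1*(-1015)) + H) + E = ((370 - 1*(-1015)) + 144) + 3/1127 = ((370 + 1015) + 144) + 3/1127 = (1385 + 144) + 3/1127 = 1529 + 3/1127 = 1723186/1127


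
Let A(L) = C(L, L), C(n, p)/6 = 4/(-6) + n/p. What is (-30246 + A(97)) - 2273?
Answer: -32517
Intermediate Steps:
C(n, p) = -4 + 6*n/p (C(n, p) = 6*(4/(-6) + n/p) = 6*(4*(-⅙) + n/p) = 6*(-⅔ + n/p) = -4 + 6*n/p)
A(L) = 2 (A(L) = -4 + 6*L/L = -4 + 6 = 2)
(-30246 + A(97)) - 2273 = (-30246 + 2) - 2273 = -30244 - 2273 = -32517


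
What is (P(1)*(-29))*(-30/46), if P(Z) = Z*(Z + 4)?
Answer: 2175/23 ≈ 94.565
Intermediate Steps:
P(Z) = Z*(4 + Z)
(P(1)*(-29))*(-30/46) = ((1*(4 + 1))*(-29))*(-30/46) = ((1*5)*(-29))*(-30*1/46) = (5*(-29))*(-15/23) = -145*(-15/23) = 2175/23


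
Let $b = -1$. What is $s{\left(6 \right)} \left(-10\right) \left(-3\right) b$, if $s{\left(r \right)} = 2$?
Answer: $-60$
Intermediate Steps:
$s{\left(6 \right)} \left(-10\right) \left(-3\right) b = 2 \left(-10\right) \left(-3\right) \left(-1\right) = \left(-20\right) \left(-3\right) \left(-1\right) = 60 \left(-1\right) = -60$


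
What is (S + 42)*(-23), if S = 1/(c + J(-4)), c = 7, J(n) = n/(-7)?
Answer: -51359/53 ≈ -969.04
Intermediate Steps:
J(n) = -n/7 (J(n) = n*(-⅐) = -n/7)
S = 7/53 (S = 1/(7 - ⅐*(-4)) = 1/(7 + 4/7) = 1/(53/7) = 7/53 ≈ 0.13208)
(S + 42)*(-23) = (7/53 + 42)*(-23) = (2233/53)*(-23) = -51359/53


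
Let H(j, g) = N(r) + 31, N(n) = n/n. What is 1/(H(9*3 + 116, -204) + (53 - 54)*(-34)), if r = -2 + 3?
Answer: 1/66 ≈ 0.015152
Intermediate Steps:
r = 1
N(n) = 1
H(j, g) = 32 (H(j, g) = 1 + 31 = 32)
1/(H(9*3 + 116, -204) + (53 - 54)*(-34)) = 1/(32 + (53 - 54)*(-34)) = 1/(32 - 1*(-34)) = 1/(32 + 34) = 1/66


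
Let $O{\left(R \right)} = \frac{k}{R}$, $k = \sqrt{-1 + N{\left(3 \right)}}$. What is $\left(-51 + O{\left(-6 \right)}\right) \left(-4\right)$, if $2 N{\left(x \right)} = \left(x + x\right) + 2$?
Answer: $204 + \frac{2 \sqrt{3}}{3} \approx 205.15$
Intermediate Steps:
$N{\left(x \right)} = 1 + x$ ($N{\left(x \right)} = \frac{\left(x + x\right) + 2}{2} = \frac{2 x + 2}{2} = \frac{2 + 2 x}{2} = 1 + x$)
$k = \sqrt{3}$ ($k = \sqrt{-1 + \left(1 + 3\right)} = \sqrt{-1 + 4} = \sqrt{3} \approx 1.732$)
$O{\left(R \right)} = \frac{\sqrt{3}}{R}$
$\left(-51 + O{\left(-6 \right)}\right) \left(-4\right) = \left(-51 + \frac{\sqrt{3}}{-6}\right) \left(-4\right) = \left(-51 + \sqrt{3} \left(- \frac{1}{6}\right)\right) \left(-4\right) = \left(-51 - \frac{\sqrt{3}}{6}\right) \left(-4\right) = 204 + \frac{2 \sqrt{3}}{3}$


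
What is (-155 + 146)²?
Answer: 81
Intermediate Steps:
(-155 + 146)² = (-9)² = 81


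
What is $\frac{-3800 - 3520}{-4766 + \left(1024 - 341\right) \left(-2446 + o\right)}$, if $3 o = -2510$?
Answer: $\frac{10980}{3370241} \approx 0.0032579$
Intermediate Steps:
$o = - \frac{2510}{3}$ ($o = \frac{1}{3} \left(-2510\right) = - \frac{2510}{3} \approx -836.67$)
$\frac{-3800 - 3520}{-4766 + \left(1024 - 341\right) \left(-2446 + o\right)} = \frac{-3800 - 3520}{-4766 + \left(1024 - 341\right) \left(-2446 - \frac{2510}{3}\right)} = - \frac{7320}{-4766 + 683 \left(- \frac{9848}{3}\right)} = - \frac{7320}{-4766 - \frac{6726184}{3}} = - \frac{7320}{- \frac{6740482}{3}} = \left(-7320\right) \left(- \frac{3}{6740482}\right) = \frac{10980}{3370241}$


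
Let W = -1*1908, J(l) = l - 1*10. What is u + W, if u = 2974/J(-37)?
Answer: -92650/47 ≈ -1971.3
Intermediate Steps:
J(l) = -10 + l (J(l) = l - 10 = -10 + l)
W = -1908
u = -2974/47 (u = 2974/(-10 - 37) = 2974/(-47) = 2974*(-1/47) = -2974/47 ≈ -63.277)
u + W = -2974/47 - 1908 = -92650/47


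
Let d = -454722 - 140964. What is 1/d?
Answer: -1/595686 ≈ -1.6787e-6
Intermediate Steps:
d = -595686
1/d = 1/(-595686) = -1/595686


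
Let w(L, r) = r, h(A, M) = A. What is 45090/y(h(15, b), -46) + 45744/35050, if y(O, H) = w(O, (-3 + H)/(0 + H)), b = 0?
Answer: 36350424228/858725 ≈ 42331.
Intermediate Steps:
y(O, H) = (-3 + H)/H (y(O, H) = (-3 + H)/(0 + H) = (-3 + H)/H)
45090/y(h(15, b), -46) + 45744/35050 = 45090/(((-3 - 46)/(-46))) + 45744/35050 = 45090/((-1/46*(-49))) + 45744*(1/35050) = 45090/(49/46) + 22872/17525 = 45090*(46/49) + 22872/17525 = 2074140/49 + 22872/17525 = 36350424228/858725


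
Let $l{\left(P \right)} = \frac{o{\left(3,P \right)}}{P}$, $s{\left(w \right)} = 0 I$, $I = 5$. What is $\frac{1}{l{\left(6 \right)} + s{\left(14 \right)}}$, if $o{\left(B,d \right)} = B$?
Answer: $2$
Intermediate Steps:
$s{\left(w \right)} = 0$ ($s{\left(w \right)} = 0 \cdot 5 = 0$)
$l{\left(P \right)} = \frac{3}{P}$
$\frac{1}{l{\left(6 \right)} + s{\left(14 \right)}} = \frac{1}{\frac{3}{6} + 0} = \frac{1}{3 \cdot \frac{1}{6} + 0} = \frac{1}{\frac{1}{2} + 0} = \frac{1}{\frac{1}{2}} = 2$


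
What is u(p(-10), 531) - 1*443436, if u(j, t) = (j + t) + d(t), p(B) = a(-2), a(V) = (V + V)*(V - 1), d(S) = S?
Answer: -442362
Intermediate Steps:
a(V) = 2*V*(-1 + V) (a(V) = (2*V)*(-1 + V) = 2*V*(-1 + V))
p(B) = 12 (p(B) = 2*(-2)*(-1 - 2) = 2*(-2)*(-3) = 12)
u(j, t) = j + 2*t (u(j, t) = (j + t) + t = j + 2*t)
u(p(-10), 531) - 1*443436 = (12 + 2*531) - 1*443436 = (12 + 1062) - 443436 = 1074 - 443436 = -442362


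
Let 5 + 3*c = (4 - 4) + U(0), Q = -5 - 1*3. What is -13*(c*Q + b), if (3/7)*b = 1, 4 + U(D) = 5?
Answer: -169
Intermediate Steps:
U(D) = 1 (U(D) = -4 + 5 = 1)
Q = -8 (Q = -5 - 3 = -8)
b = 7/3 (b = (7/3)*1 = 7/3 ≈ 2.3333)
c = -4/3 (c = -5/3 + ((4 - 4) + 1)/3 = -5/3 + (0 + 1)/3 = -5/3 + (⅓)*1 = -5/3 + ⅓ = -4/3 ≈ -1.3333)
-13*(c*Q + b) = -13*(-4/3*(-8) + 7/3) = -13*(32/3 + 7/3) = -13*13 = -169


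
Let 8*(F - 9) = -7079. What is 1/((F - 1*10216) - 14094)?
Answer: -8/201487 ≈ -3.9705e-5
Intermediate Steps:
F = -7007/8 (F = 9 + (⅛)*(-7079) = 9 - 7079/8 = -7007/8 ≈ -875.88)
1/((F - 1*10216) - 14094) = 1/((-7007/8 - 1*10216) - 14094) = 1/((-7007/8 - 10216) - 14094) = 1/(-88735/8 - 14094) = 1/(-201487/8) = -8/201487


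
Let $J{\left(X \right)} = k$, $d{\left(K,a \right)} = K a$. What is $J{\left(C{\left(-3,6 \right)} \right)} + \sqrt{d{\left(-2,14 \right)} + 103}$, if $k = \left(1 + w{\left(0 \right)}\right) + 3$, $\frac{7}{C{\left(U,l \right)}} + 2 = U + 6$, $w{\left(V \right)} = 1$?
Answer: $5 + 5 \sqrt{3} \approx 13.66$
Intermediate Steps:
$C{\left(U,l \right)} = \frac{7}{4 + U}$ ($C{\left(U,l \right)} = \frac{7}{-2 + \left(U + 6\right)} = \frac{7}{-2 + \left(6 + U\right)} = \frac{7}{4 + U}$)
$k = 5$ ($k = \left(1 + 1\right) + 3 = 2 + 3 = 5$)
$J{\left(X \right)} = 5$
$J{\left(C{\left(-3,6 \right)} \right)} + \sqrt{d{\left(-2,14 \right)} + 103} = 5 + \sqrt{\left(-2\right) 14 + 103} = 5 + \sqrt{-28 + 103} = 5 + \sqrt{75} = 5 + 5 \sqrt{3}$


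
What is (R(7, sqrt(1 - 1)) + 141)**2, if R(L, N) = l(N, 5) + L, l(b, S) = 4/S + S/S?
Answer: 561001/25 ≈ 22440.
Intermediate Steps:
l(b, S) = 1 + 4/S (l(b, S) = 4/S + 1 = 1 + 4/S)
R(L, N) = 9/5 + L (R(L, N) = (4 + 5)/5 + L = (1/5)*9 + L = 9/5 + L)
(R(7, sqrt(1 - 1)) + 141)**2 = ((9/5 + 7) + 141)**2 = (44/5 + 141)**2 = (749/5)**2 = 561001/25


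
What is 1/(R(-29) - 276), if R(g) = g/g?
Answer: -1/275 ≈ -0.0036364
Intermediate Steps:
R(g) = 1
1/(R(-29) - 276) = 1/(1 - 276) = 1/(-275) = -1/275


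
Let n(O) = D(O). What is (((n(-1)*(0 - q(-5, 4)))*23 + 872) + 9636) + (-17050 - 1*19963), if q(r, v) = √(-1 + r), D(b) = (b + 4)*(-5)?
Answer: -26505 + 345*I*√6 ≈ -26505.0 + 845.07*I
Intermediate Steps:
D(b) = -20 - 5*b (D(b) = (4 + b)*(-5) = -20 - 5*b)
n(O) = -20 - 5*O
(((n(-1)*(0 - q(-5, 4)))*23 + 872) + 9636) + (-17050 - 1*19963) = ((((-20 - 5*(-1))*(0 - √(-1 - 5)))*23 + 872) + 9636) + (-17050 - 1*19963) = ((((-20 + 5)*(0 - √(-6)))*23 + 872) + 9636) + (-17050 - 19963) = ((-15*(0 - I*√6)*23 + 872) + 9636) - 37013 = ((-(-15)*I*√6*23 + 872) + 9636) - 37013 = (((15*I*√6)*23 + 872) + 9636) - 37013 = ((345*I*√6 + 872) + 9636) - 37013 = ((872 + 345*I*√6) + 9636) - 37013 = (10508 + 345*I*√6) - 37013 = -26505 + 345*I*√6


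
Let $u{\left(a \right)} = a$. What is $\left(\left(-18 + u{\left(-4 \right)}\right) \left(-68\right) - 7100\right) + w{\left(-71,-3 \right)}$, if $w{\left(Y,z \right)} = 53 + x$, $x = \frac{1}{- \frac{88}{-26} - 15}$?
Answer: $- \frac{838214}{151} \approx -5551.1$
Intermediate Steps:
$x = - \frac{13}{151}$ ($x = \frac{1}{\left(-88\right) \left(- \frac{1}{26}\right) - 15} = \frac{1}{\frac{44}{13} - 15} = \frac{1}{- \frac{151}{13}} = - \frac{13}{151} \approx -0.086093$)
$w{\left(Y,z \right)} = \frac{7990}{151}$ ($w{\left(Y,z \right)} = 53 - \frac{13}{151} = \frac{7990}{151}$)
$\left(\left(-18 + u{\left(-4 \right)}\right) \left(-68\right) - 7100\right) + w{\left(-71,-3 \right)} = \left(\left(-18 - 4\right) \left(-68\right) - 7100\right) + \frac{7990}{151} = \left(\left(-22\right) \left(-68\right) - 7100\right) + \frac{7990}{151} = \left(1496 - 7100\right) + \frac{7990}{151} = -5604 + \frac{7990}{151} = - \frac{838214}{151}$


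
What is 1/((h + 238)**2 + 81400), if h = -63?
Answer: 1/112025 ≈ 8.9266e-6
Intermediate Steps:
1/((h + 238)**2 + 81400) = 1/((-63 + 238)**2 + 81400) = 1/(175**2 + 81400) = 1/(30625 + 81400) = 1/112025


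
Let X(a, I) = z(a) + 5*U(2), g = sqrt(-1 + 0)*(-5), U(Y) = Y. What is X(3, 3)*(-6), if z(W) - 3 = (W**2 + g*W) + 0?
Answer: -132 + 90*I ≈ -132.0 + 90.0*I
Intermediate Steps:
g = -5*I (g = sqrt(-1)*(-5) = I*(-5) = -5*I ≈ -5.0*I)
z(W) = 3 + W**2 - 5*I*W (z(W) = 3 + ((W**2 + (-5*I)*W) + 0) = 3 + ((W**2 - 5*I*W) + 0) = 3 + (W**2 - 5*I*W) = 3 + W**2 - 5*I*W)
X(a, I) = 13 + a**2 - 5*I*a (X(a, I) = (3 + a**2 - 5*I*a) + 5*2 = (3 + a**2 - 5*I*a) + 10 = 13 + a**2 - 5*I*a)
X(3, 3)*(-6) = (13 + 3**2 - 5*I*3)*(-6) = (13 + 9 - 15*I)*(-6) = (22 - 15*I)*(-6) = -132 + 90*I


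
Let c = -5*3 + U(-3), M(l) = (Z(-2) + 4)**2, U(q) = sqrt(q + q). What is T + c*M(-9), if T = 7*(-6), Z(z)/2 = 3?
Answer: -1542 + 100*I*sqrt(6) ≈ -1542.0 + 244.95*I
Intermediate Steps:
Z(z) = 6 (Z(z) = 2*3 = 6)
U(q) = sqrt(2)*sqrt(q) (U(q) = sqrt(2*q) = sqrt(2)*sqrt(q))
M(l) = 100 (M(l) = (6 + 4)**2 = 10**2 = 100)
c = -15 + I*sqrt(6) (c = -5*3 + sqrt(2)*sqrt(-3) = -15 + sqrt(2)*(I*sqrt(3)) = -15 + I*sqrt(6) ≈ -15.0 + 2.4495*I)
T = -42
T + c*M(-9) = -42 + (-15 + I*sqrt(6))*100 = -42 + (-1500 + 100*I*sqrt(6)) = -1542 + 100*I*sqrt(6)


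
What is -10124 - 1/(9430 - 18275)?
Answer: -89546779/8845 ≈ -10124.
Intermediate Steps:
-10124 - 1/(9430 - 18275) = -10124 - 1/(-8845) = -10124 - 1*(-1/8845) = -10124 + 1/8845 = -89546779/8845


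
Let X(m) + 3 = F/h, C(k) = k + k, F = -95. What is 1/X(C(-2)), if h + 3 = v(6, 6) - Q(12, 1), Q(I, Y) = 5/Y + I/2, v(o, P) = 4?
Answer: 2/13 ≈ 0.15385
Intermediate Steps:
Q(I, Y) = I/2 + 5/Y (Q(I, Y) = 5/Y + I*(½) = 5/Y + I/2 = I/2 + 5/Y)
h = -10 (h = -3 + (4 - ((½)*12 + 5/1)) = -3 + (4 - (6 + 5*1)) = -3 + (4 - (6 + 5)) = -3 + (4 - 1*11) = -3 + (4 - 11) = -3 - 7 = -10)
C(k) = 2*k
X(m) = 13/2 (X(m) = -3 - 95/(-10) = -3 - 95*(-⅒) = -3 + 19/2 = 13/2)
1/X(C(-2)) = 1/(13/2) = 2/13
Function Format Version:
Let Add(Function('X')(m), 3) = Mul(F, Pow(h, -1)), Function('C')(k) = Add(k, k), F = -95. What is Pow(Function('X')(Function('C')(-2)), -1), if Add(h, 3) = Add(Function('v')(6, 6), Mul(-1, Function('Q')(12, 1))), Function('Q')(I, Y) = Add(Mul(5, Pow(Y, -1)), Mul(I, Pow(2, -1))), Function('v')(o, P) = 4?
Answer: Rational(2, 13) ≈ 0.15385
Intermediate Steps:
Function('Q')(I, Y) = Add(Mul(Rational(1, 2), I), Mul(5, Pow(Y, -1))) (Function('Q')(I, Y) = Add(Mul(5, Pow(Y, -1)), Mul(I, Rational(1, 2))) = Add(Mul(5, Pow(Y, -1)), Mul(Rational(1, 2), I)) = Add(Mul(Rational(1, 2), I), Mul(5, Pow(Y, -1))))
h = -10 (h = Add(-3, Add(4, Mul(-1, Add(Mul(Rational(1, 2), 12), Mul(5, Pow(1, -1)))))) = Add(-3, Add(4, Mul(-1, Add(6, Mul(5, 1))))) = Add(-3, Add(4, Mul(-1, Add(6, 5)))) = Add(-3, Add(4, Mul(-1, 11))) = Add(-3, Add(4, -11)) = Add(-3, -7) = -10)
Function('C')(k) = Mul(2, k)
Function('X')(m) = Rational(13, 2) (Function('X')(m) = Add(-3, Mul(-95, Pow(-10, -1))) = Add(-3, Mul(-95, Rational(-1, 10))) = Add(-3, Rational(19, 2)) = Rational(13, 2))
Pow(Function('X')(Function('C')(-2)), -1) = Pow(Rational(13, 2), -1) = Rational(2, 13)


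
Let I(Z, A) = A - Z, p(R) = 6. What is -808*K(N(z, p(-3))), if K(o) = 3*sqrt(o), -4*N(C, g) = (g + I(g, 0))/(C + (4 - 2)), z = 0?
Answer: 0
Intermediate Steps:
N(C, g) = 0 (N(C, g) = -(g + (0 - g))/(4*(C + (4 - 2))) = -(g - g)/(4*(C + 2)) = -0/(2 + C) = -1/4*0 = 0)
-808*K(N(z, p(-3))) = -2424*sqrt(0) = -2424*0 = -808*0 = 0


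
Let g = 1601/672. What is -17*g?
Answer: -27217/672 ≈ -40.501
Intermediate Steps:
g = 1601/672 (g = 1601*(1/672) = 1601/672 ≈ 2.3824)
-17*g = -17*1601/672 = -27217/672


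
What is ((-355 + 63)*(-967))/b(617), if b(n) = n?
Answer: 282364/617 ≈ 457.64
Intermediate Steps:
((-355 + 63)*(-967))/b(617) = ((-355 + 63)*(-967))/617 = -292*(-967)*(1/617) = 282364*(1/617) = 282364/617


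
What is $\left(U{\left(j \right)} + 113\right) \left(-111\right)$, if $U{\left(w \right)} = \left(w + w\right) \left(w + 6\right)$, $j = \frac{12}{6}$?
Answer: $-16095$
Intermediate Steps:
$j = 2$ ($j = 12 \cdot \frac{1}{6} = 2$)
$U{\left(w \right)} = 2 w \left(6 + w\right)$
$\left(U{\left(j \right)} + 113\right) \left(-111\right) = \left(2 \cdot 2 \left(6 + 2\right) + 113\right) \left(-111\right) = \left(2 \cdot 2 \cdot 8 + 113\right) \left(-111\right) = \left(32 + 113\right) \left(-111\right) = 145 \left(-111\right) = -16095$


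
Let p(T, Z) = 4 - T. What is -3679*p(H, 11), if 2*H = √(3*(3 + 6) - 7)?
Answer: -14716 + 3679*√5 ≈ -6489.5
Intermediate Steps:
H = √5 (H = √(3*(3 + 6) - 7)/2 = √(3*9 - 7)/2 = √(27 - 7)/2 = √20/2 = (2*√5)/2 = √5 ≈ 2.2361)
-3679*p(H, 11) = -3679*(4 - √5) = -14716 + 3679*√5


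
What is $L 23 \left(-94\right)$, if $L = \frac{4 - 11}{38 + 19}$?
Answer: $\frac{15134}{57} \approx 265.51$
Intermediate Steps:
$L = - \frac{7}{57} \approx -0.12281$
$L 23 \left(-94\right) = \left(- \frac{7}{57}\right) 23 \left(-94\right) = \left(- \frac{161}{57}\right) \left(-94\right) = \frac{15134}{57}$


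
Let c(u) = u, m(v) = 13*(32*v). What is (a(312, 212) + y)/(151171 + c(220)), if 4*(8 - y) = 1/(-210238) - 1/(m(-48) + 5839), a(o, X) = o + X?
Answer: 6321123153747/1798799220033928 ≈ 0.0035141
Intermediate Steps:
m(v) = 416*v
a(o, X) = X + o
y = 95054290355/11881810808 (y = 8 - (1/(-210238) - 1/(416*(-48) + 5839))/4 = 8 - (-1/210238 - 1/(-19968 + 5839))/4 = 8 - (-1/210238 - 1/(-14129))/4 = 8 - (-1/210238 - 1*(-1/14129))/4 = 8 - (-1/210238 + 1/14129)/4 = 8 - ¼*196109/2970452702 = 8 - 196109/11881810808 = 95054290355/11881810808 ≈ 8.0000)
(a(312, 212) + y)/(151171 + c(220)) = ((212 + 312) + 95054290355/11881810808)/(151171 + 220) = (524 + 95054290355/11881810808)/151391 = (6321123153747/11881810808)*(1/151391) = 6321123153747/1798799220033928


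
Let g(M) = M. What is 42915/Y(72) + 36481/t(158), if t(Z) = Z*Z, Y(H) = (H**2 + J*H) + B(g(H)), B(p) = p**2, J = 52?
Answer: 132179161/29357664 ≈ 4.5024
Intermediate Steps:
Y(H) = 2*H**2 + 52*H (Y(H) = (H**2 + 52*H) + H**2 = 2*H**2 + 52*H)
t(Z) = Z**2
42915/Y(72) + 36481/t(158) = 42915/((2*72*(26 + 72))) + 36481/(158**2) = 42915/((2*72*98)) + 36481/24964 = 42915/14112 + 36481*(1/24964) = 42915*(1/14112) + 36481/24964 = 14305/4704 + 36481/24964 = 132179161/29357664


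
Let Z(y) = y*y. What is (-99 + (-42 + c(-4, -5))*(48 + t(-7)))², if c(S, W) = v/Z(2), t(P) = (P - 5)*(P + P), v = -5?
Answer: 89132481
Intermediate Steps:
Z(y) = y²
t(P) = 2*P*(-5 + P) (t(P) = (-5 + P)*(2*P) = 2*P*(-5 + P))
c(S, W) = -5/4 (c(S, W) = -5/(2²) = -5/4)
(-99 + (-42 + c(-4, -5))*(48 + t(-7)))² = (-99 + (-42 - 5/4)*(48 + 2*(-7)*(-5 - 7)))² = (-99 - 173*(48 + 2*(-7)*(-12))/4)² = (-99 - 173*(48 + 168)/4)² = (-99 - 173/4*216)² = (-99 - 9342)² = (-9441)² = 89132481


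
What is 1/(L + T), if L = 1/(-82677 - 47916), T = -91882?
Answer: -130593/11999146027 ≈ -1.0884e-5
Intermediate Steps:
L = -1/130593 (L = 1/(-130593) = -1/130593 ≈ -7.6574e-6)
1/(L + T) = 1/(-1/130593 - 91882) = 1/(-11999146027/130593) = -130593/11999146027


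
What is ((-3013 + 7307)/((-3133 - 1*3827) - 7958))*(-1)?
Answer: 2147/7459 ≈ 0.28784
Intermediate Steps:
((-3013 + 7307)/((-3133 - 1*3827) - 7958))*(-1) = (4294/((-3133 - 3827) - 7958))*(-1) = (4294/(-6960 - 7958))*(-1) = (4294/(-14918))*(-1) = (4294*(-1/14918))*(-1) = -2147/7459*(-1) = 2147/7459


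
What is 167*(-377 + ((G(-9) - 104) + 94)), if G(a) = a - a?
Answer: -64629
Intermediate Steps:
G(a) = 0
167*(-377 + ((G(-9) - 104) + 94)) = 167*(-377 + ((0 - 104) + 94)) = 167*(-377 + (-104 + 94)) = 167*(-377 - 10) = 167*(-387) = -64629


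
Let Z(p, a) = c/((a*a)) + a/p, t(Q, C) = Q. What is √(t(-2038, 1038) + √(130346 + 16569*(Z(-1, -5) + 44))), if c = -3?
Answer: √(-50950 + 20*√1469123)/5 ≈ 32.685*I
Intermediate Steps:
Z(p, a) = -3/a² + a/p
√(t(-2038, 1038) + √(130346 + 16569*(Z(-1, -5) + 44))) = √(-2038 + √(130346 + 16569*((-3/(-5)² - 5/(-1)) + 44))) = √(-2038 + √(130346 + 16569*((-3*1/25 - 5*(-1)) + 44))) = √(-2038 + √(130346 + 16569*((-3/25 + 5) + 44))) = √(-2038 + √(130346 + 16569*(122/25 + 44))) = √(-2038 + √(130346 + 16569*(1222/25))) = √(-2038 + √(130346 + 20247318/25)) = √(-2038 + √(23505968/25)) = √(-2038 + 4*√1469123/5)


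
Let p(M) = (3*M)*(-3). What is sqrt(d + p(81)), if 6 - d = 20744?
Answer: I*sqrt(21467) ≈ 146.52*I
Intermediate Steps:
p(M) = -9*M
d = -20738 (d = 6 - 1*20744 = 6 - 20744 = -20738)
sqrt(d + p(81)) = sqrt(-20738 - 9*81) = sqrt(-20738 - 729) = sqrt(-21467) = I*sqrt(21467)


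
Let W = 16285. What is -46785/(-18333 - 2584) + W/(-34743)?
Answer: 1284817910/726719331 ≈ 1.7680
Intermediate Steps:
-46785/(-18333 - 2584) + W/(-34743) = -46785/(-18333 - 2584) + 16285/(-34743) = -46785/(-20917) + 16285*(-1/34743) = -46785*(-1/20917) - 16285/34743 = 46785/20917 - 16285/34743 = 1284817910/726719331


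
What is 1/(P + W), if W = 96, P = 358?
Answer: 1/454 ≈ 0.0022026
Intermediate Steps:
1/(P + W) = 1/(358 + 96) = 1/454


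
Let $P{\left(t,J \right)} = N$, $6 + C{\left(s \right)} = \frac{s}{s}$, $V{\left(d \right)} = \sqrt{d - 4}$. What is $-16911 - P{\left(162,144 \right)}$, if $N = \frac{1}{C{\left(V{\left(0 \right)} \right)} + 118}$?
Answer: $- \frac{1910944}{113} \approx -16911.0$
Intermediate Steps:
$V{\left(d \right)} = \sqrt{-4 + d}$
$C{\left(s \right)} = -5$ ($C{\left(s \right)} = -6 + \frac{s}{s} = -6 + 1 = -5$)
$N = \frac{1}{113}$ ($N = \frac{1}{-5 + 118} = \frac{1}{113} \approx 0.0088496$)
$P{\left(t,J \right)} = \frac{1}{113}$
$-16911 - P{\left(162,144 \right)} = -16911 - \frac{1}{113} = - \frac{1910944}{113}$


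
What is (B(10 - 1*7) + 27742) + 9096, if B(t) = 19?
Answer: 36857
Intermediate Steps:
(B(10 - 1*7) + 27742) + 9096 = (19 + 27742) + 9096 = 27761 + 9096 = 36857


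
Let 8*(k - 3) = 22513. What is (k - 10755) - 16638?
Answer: -196607/8 ≈ -24576.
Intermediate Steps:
k = 22537/8 (k = 3 + (⅛)*22513 = 3 + 22513/8 = 22537/8 ≈ 2817.1)
(k - 10755) - 16638 = (22537/8 - 10755) - 16638 = -63503/8 - 16638 = -196607/8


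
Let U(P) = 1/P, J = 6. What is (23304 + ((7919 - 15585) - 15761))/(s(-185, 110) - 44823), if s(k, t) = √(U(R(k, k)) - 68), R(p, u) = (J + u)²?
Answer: 176649370389/64373617861276 + 22017*I*√2178787/64373617861276 ≈ 0.0027441 + 5.0484e-7*I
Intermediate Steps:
R(p, u) = (6 + u)²
s(k, t) = √(-68 + (6 + k)⁻²) (s(k, t) = √(1/((6 + k)²) - 68) = √((6 + k)⁻² - 68) = √(-68 + (6 + k)⁻²))
(23304 + ((7919 - 15585) - 15761))/(s(-185, 110) - 44823) = (23304 + ((7919 - 15585) - 15761))/(√(-68 + (6 - 185)⁻²) - 44823) = (23304 + (-7666 - 15761))/(√(-68 + (-179)⁻²) - 44823) = (23304 - 23427)/(√(-68 + 1/32041) - 44823) = -123/(√(-2178787/32041) - 44823) = -123/(I*√2178787/179 - 44823) = -123/(-44823 + I*√2178787/179)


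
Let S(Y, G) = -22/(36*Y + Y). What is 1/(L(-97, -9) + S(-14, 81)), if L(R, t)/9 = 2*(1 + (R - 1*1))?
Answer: -259/452203 ≈ -0.00057275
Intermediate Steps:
L(R, t) = 18*R (L(R, t) = 9*(2*(1 + (R - 1*1))) = 9*(2*(1 + (R - 1))) = 9*(2*(1 + (-1 + R))) = 9*(2*R) = 18*R)
S(Y, G) = -22/(37*Y) (S(Y, G) = -22*1/(37*Y) = -22/(37*Y))
1/(L(-97, -9) + S(-14, 81)) = 1/(18*(-97) - 22/37/(-14)) = 1/(-1746 - 22/37*(-1/14)) = 1/(-1746 + 11/259) = 1/(-452203/259) = -259/452203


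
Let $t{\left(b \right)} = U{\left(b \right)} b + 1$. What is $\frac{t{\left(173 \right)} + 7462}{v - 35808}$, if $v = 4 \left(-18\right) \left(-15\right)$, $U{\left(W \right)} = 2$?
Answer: $- \frac{2603}{11576} \approx -0.22486$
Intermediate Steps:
$v = 1080$ ($v = \left(-72\right) \left(-15\right) = 1080$)
$t{\left(b \right)} = 1 + 2 b$ ($t{\left(b \right)} = 2 b + 1 = 1 + 2 b$)
$\frac{t{\left(173 \right)} + 7462}{v - 35808} = \frac{\left(1 + 2 \cdot 173\right) + 7462}{1080 - 35808} = \frac{\left(1 + 346\right) + 7462}{-34728} = \left(347 + 7462\right) \left(- \frac{1}{34728}\right) = 7809 \left(- \frac{1}{34728}\right) = - \frac{2603}{11576}$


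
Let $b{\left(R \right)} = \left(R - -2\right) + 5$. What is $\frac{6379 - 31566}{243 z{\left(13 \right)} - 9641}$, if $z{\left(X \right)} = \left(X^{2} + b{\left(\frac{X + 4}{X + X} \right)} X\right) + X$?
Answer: $- \frac{50374}{117527} \approx -0.42862$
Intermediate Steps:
$b{\left(R \right)} = 7 + R$ ($b{\left(R \right)} = \left(R + 2\right) + 5 = \left(2 + R\right) + 5 = 7 + R$)
$z{\left(X \right)} = X + X^{2} + X \left(7 + \frac{4 + X}{2 X}\right)$ ($z{\left(X \right)} = \left(X^{2} + \left(7 + \frac{X + 4}{X + X}\right) X\right) + X = \left(X^{2} + \left(7 + \frac{4 + X}{2 X}\right) X\right) + X = \left(X^{2} + X \left(7 + \frac{4 + X}{2 X}\right)\right) + X = X + X^{2} + X \left(7 + \frac{4 + X}{2 X}\right)$)
$\frac{6379 - 31566}{243 z{\left(13 \right)} - 9641} = \frac{6379 - 31566}{243 \left(2 + 13^{2} + \frac{17}{2} \cdot 13\right) - 9641} = - \frac{25187}{243 \left(2 + 169 + \frac{221}{2}\right) - 9641} = - \frac{25187}{243 \cdot \frac{563}{2} - 9641} = - \frac{25187}{\frac{136809}{2} - 9641} = - \frac{25187}{\frac{117527}{2}} = \left(-25187\right) \frac{2}{117527} = - \frac{50374}{117527}$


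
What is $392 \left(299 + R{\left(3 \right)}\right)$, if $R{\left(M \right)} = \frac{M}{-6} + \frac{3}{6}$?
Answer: $117208$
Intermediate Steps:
$R{\left(M \right)} = \frac{1}{2} - \frac{M}{6}$ ($R{\left(M \right)} = M \left(- \frac{1}{6}\right) + 3 \cdot \frac{1}{6} = - \frac{M}{6} + \frac{1}{2} = \frac{1}{2} - \frac{M}{6}$)
$392 \left(299 + R{\left(3 \right)}\right) = 392 \left(299 + \left(\frac{1}{2} - \frac{1}{2}\right)\right) = 392 \left(299 + 0\right) = 392 \cdot 299 = 117208$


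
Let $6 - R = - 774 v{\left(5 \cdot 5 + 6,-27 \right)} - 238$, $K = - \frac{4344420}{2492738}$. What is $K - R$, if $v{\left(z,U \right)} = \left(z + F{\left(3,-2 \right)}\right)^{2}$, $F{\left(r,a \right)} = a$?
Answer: $- \frac{811610244892}{1246369} \approx -6.5118 \cdot 10^{5}$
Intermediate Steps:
$v{\left(z,U \right)} = \left(-2 + z\right)^{2}$ ($v{\left(z,U \right)} = \left(z - 2\right)^{2} = \left(-2 + z\right)^{2}$)
$K = - \frac{2172210}{1246369}$ ($K = \left(-4344420\right) \frac{1}{2492738} = - \frac{2172210}{1246369} \approx -1.7428$)
$R = 651178$ ($R = 6 - \left(- 774 \left(-2 + \left(5 \cdot 5 + 6\right)\right)^{2} - 238\right) = 6 - \left(- 774 \left(-2 + \left(25 + 6\right)\right)^{2} - 238\right) = 6 - \left(- 774 \left(-2 + 31\right)^{2} - 238\right) = 6 - \left(- 774 \cdot 29^{2} - 238\right) = 6 - \left(\left(-774\right) 841 - 238\right) = 6 - \left(-650934 - 238\right) = 6 - -651172 = 6 + 651172 = 651178$)
$K - R = - \frac{2172210}{1246369} - 651178 = - \frac{811610244892}{1246369}$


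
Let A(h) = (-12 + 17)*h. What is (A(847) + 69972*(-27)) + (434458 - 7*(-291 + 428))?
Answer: -1451510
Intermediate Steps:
A(h) = 5*h
(A(847) + 69972*(-27)) + (434458 - 7*(-291 + 428)) = (5*847 + 69972*(-27)) + (434458 - 7*(-291 + 428)) = (4235 - 1889244) + (434458 - 7*137) = -1885009 + (434458 - 1*959) = -1885009 + (434458 - 959) = -1885009 + 433499 = -1451510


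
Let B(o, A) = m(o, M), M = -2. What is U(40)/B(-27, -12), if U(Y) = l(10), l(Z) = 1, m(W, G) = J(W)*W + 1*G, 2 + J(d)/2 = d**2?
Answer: -1/39260 ≈ -2.5471e-5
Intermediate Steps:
J(d) = -4 + 2*d**2
m(W, G) = G + W*(-4 + 2*W**2) (m(W, G) = (-4 + 2*W**2)*W + 1*G = W*(-4 + 2*W**2) + G = G + W*(-4 + 2*W**2))
B(o, A) = -2 + 2*o*(-2 + o**2)
U(Y) = 1
U(40)/B(-27, -12) = 1/(-2 + 2*(-27)*(-2 + (-27)**2)) = 1/(-2 + 2*(-27)*(-2 + 729)) = 1/(-2 + 2*(-27)*727) = 1/(-2 - 39258) = 1/(-39260) = 1*(-1/39260) = -1/39260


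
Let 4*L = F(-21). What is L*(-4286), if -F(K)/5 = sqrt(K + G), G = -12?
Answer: 10715*I*sqrt(33)/2 ≈ 30777.0*I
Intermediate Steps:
F(K) = -5*sqrt(-12 + K) (F(K) = -5*sqrt(K - 12) = -5*sqrt(-12 + K))
L = -5*I*sqrt(33)/4 (L = (-5*sqrt(-12 - 21))/4 = (-5*I*sqrt(33))/4 = -5*I*sqrt(33)/4 ≈ -7.1807*I)
L*(-4286) = -5*I*sqrt(33)/4*(-4286) = 10715*I*sqrt(33)/2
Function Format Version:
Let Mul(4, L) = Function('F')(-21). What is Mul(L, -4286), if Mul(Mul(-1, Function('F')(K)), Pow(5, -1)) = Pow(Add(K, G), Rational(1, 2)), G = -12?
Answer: Mul(Rational(10715, 2), I, Pow(33, Rational(1, 2))) ≈ Mul(30777., I)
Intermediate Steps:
Function('F')(K) = Mul(-5, Pow(Add(-12, K), Rational(1, 2))) (Function('F')(K) = Mul(-5, Pow(Add(K, -12), Rational(1, 2))) = Mul(-5, Pow(Add(-12, K), Rational(1, 2))))
L = Mul(Rational(-5, 4), I, Pow(33, Rational(1, 2))) (L = Mul(Rational(1, 4), Mul(-5, Pow(Add(-12, -21), Rational(1, 2)))) = Mul(Rational(1, 4), Mul(-5, Pow(-33, Rational(1, 2)))) = Mul(Rational(1, 4), Mul(-5, Mul(I, Pow(33, Rational(1, 2))))) = Mul(Rational(1, 4), Mul(-5, I, Pow(33, Rational(1, 2)))) = Mul(Rational(-5, 4), I, Pow(33, Rational(1, 2))) ≈ Mul(-7.1807, I))
Mul(L, -4286) = Mul(Mul(Rational(-5, 4), I, Pow(33, Rational(1, 2))), -4286) = Mul(Rational(10715, 2), I, Pow(33, Rational(1, 2)))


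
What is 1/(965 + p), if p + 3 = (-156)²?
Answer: 1/25298 ≈ 3.9529e-5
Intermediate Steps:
p = 24333 (p = -3 + (-156)² = -3 + 24336 = 24333)
1/(965 + p) = 1/(965 + 24333) = 1/25298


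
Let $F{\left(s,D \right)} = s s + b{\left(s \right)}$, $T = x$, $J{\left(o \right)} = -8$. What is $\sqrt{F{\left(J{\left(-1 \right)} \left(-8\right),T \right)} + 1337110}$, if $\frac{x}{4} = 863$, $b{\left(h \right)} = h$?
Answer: $3 \sqrt{149030} \approx 1158.1$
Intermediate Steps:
$x = 3452$ ($x = 4 \cdot 863 = 3452$)
$T = 3452$
$F{\left(s,D \right)} = s + s^{2}$ ($F{\left(s,D \right)} = s s + s = s^{2} + s = s + s^{2}$)
$\sqrt{F{\left(J{\left(-1 \right)} \left(-8\right),T \right)} + 1337110} = \sqrt{\left(-8\right) \left(-8\right) \left(1 - -64\right) + 1337110} = \sqrt{64 \left(1 + 64\right) + 1337110} = \sqrt{64 \cdot 65 + 1337110} = \sqrt{4160 + 1337110} = \sqrt{1341270} = 3 \sqrt{149030}$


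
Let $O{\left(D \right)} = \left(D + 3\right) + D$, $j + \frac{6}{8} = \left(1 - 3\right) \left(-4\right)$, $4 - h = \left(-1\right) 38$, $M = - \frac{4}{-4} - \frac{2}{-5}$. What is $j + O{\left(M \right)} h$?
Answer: $\frac{5017}{20} \approx 250.85$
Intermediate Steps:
$M = \frac{7}{5}$ ($M = \left(-4\right) \left(- \frac{1}{4}\right) - - \frac{2}{5} = 1 + \frac{2}{5} = \frac{7}{5} \approx 1.4$)
$h = 42$ ($h = 4 - \left(-1\right) 38 = 4 - -38 = 4 + 38 = 42$)
$j = \frac{29}{4}$ ($j = - \frac{3}{4} + \left(1 - 3\right) \left(-4\right) = - \frac{3}{4} - -8 = - \frac{3}{4} + 8 = \frac{29}{4} \approx 7.25$)
$O{\left(D \right)} = 3 + 2 D$ ($O{\left(D \right)} = \left(3 + D\right) + D = 3 + 2 D$)
$j + O{\left(M \right)} h = \frac{29}{4} + \left(3 + 2 \cdot \frac{7}{5}\right) 42 = \frac{29}{4} + \left(3 + \frac{14}{5}\right) 42 = \frac{29}{4} + \frac{29}{5} \cdot 42 = \frac{29}{4} + \frac{1218}{5} = \frac{5017}{20}$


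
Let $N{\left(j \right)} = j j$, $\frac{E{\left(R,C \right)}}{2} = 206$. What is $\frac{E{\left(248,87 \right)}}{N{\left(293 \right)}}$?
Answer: $\frac{412}{85849} \approx 0.0047991$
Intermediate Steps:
$E{\left(R,C \right)} = 412$ ($E{\left(R,C \right)} = 2 \cdot 206 = 412$)
$N{\left(j \right)} = j^{2}$
$\frac{E{\left(248,87 \right)}}{N{\left(293 \right)}} = \frac{412}{293^{2}} = \frac{412}{85849}$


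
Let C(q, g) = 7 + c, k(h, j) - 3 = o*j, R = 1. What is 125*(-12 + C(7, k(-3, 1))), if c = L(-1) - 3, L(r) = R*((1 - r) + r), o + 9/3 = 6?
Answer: -875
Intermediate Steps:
o = 3 (o = -3 + 6 = 3)
L(r) = 1 (L(r) = 1*((1 - r) + r) = 1*1 = 1)
c = -2 (c = 1 - 3 = -2)
k(h, j) = 3 + 3*j
C(q, g) = 5 (C(q, g) = 7 - 2 = 5)
125*(-12 + C(7, k(-3, 1))) = 125*(-12 + 5) = 125*(-7) = -875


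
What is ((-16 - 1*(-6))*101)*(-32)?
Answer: 32320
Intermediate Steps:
((-16 - 1*(-6))*101)*(-32) = ((-16 + 6)*101)*(-32) = -10*101*(-32) = -1010*(-32) = 32320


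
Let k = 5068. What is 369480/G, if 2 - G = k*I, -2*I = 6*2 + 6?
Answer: 184740/22807 ≈ 8.1001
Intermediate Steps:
I = -9 (I = -(6*2 + 6)/2 = -(12 + 6)/2 = -½*18 = -9)
G = 45614 (G = 2 - 5068*(-9) = 2 - 1*(-45612) = 2 + 45612 = 45614)
369480/G = 369480/45614 = 369480*(1/45614) = 184740/22807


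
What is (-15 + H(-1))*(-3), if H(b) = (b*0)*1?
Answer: 45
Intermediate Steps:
H(b) = 0 (H(b) = 0*1 = 0)
(-15 + H(-1))*(-3) = (-15 + 0)*(-3) = -15*(-3) = 45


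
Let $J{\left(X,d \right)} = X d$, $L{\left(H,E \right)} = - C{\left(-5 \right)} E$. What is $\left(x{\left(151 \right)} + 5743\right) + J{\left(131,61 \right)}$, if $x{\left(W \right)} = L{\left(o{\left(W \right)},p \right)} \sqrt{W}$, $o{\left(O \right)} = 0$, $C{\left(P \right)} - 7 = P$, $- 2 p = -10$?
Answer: $13734 - 10 \sqrt{151} \approx 13611.0$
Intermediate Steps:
$p = 5$ ($p = \left(- \frac{1}{2}\right) \left(-10\right) = 5$)
$C{\left(P \right)} = 7 + P$
$L{\left(H,E \right)} = - 2 E$ ($L{\left(H,E \right)} = - (7 - 5) E = \left(-1\right) 2 E = - 2 E$)
$x{\left(W \right)} = - 10 \sqrt{W}$ ($x{\left(W \right)} = \left(-2\right) 5 \sqrt{W} = - 10 \sqrt{W}$)
$\left(x{\left(151 \right)} + 5743\right) + J{\left(131,61 \right)} = \left(- 10 \sqrt{151} + 5743\right) + 131 \cdot 61 = \left(5743 - 10 \sqrt{151}\right) + 7991 = 13734 - 10 \sqrt{151}$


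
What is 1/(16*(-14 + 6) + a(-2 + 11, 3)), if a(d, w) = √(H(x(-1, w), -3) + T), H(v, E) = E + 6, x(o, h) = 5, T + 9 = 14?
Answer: -16/2047 - √2/8188 ≈ -0.0079890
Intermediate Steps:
T = 5 (T = -9 + 14 = 5)
H(v, E) = 6 + E
a(d, w) = 2*√2 (a(d, w) = √((6 - 3) + 5) = √(3 + 5) = √8 = 2*√2)
1/(16*(-14 + 6) + a(-2 + 11, 3)) = 1/(16*(-14 + 6) + 2*√2) = 1/(16*(-8) + 2*√2) = 1/(-128 + 2*√2)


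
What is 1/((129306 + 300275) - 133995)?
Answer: 1/295586 ≈ 3.3831e-6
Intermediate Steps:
1/((129306 + 300275) - 133995) = 1/(429581 - 133995) = 1/295586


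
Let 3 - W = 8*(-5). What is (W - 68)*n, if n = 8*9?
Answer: -1800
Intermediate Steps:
W = 43 (W = 3 - 8*(-5) = 3 - 1*(-40) = 3 + 40 = 43)
n = 72
(W - 68)*n = (43 - 68)*72 = -25*72 = -1800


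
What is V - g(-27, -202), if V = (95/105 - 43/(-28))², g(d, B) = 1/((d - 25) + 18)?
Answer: 717953/119952 ≈ 5.9853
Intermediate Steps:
g(d, B) = 1/(-7 + d) (g(d, B) = 1/((-25 + d) + 18) = 1/(-7 + d))
V = 42025/7056 (V = (95*(1/105) - 43*(-1/28))² = (19/21 + 43/28)² = (205/84)² = 42025/7056 ≈ 5.9559)
V - g(-27, -202) = 42025/7056 - 1/(-7 - 27) = 42025/7056 - 1/(-34) = 42025/7056 - 1*(-1/34) = 42025/7056 + 1/34 = 717953/119952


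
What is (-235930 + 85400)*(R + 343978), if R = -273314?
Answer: -10637051920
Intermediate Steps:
(-235930 + 85400)*(R + 343978) = (-235930 + 85400)*(-273314 + 343978) = -150530*70664 = -10637051920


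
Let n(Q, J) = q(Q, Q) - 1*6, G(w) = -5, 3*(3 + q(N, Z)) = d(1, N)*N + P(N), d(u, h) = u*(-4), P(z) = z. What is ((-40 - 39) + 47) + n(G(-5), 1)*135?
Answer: -572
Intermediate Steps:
d(u, h) = -4*u
q(N, Z) = -3 - N (q(N, Z) = -3 + ((-4*1)*N + N)/3 = -3 + (-4*N + N)/3 = -3 + (-3*N)/3 = -3 - N)
n(Q, J) = -9 - Q (n(Q, J) = (-3 - Q) - 1*6 = (-3 - Q) - 6 = -9 - Q)
((-40 - 39) + 47) + n(G(-5), 1)*135 = ((-40 - 39) + 47) + (-9 - 1*(-5))*135 = (-79 + 47) + (-9 + 5)*135 = -32 - 4*135 = -32 - 540 = -572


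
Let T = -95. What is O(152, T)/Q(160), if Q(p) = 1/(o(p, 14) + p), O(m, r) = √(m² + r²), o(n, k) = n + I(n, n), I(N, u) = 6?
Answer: 6194*√89 ≈ 58434.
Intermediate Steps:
o(n, k) = 6 + n (o(n, k) = n + 6 = 6 + n)
Q(p) = 1/(6 + 2*p) (Q(p) = 1/((6 + p) + p) = 1/(6 + 2*p))
O(152, T)/Q(160) = √(152² + (-95)²)/((1/(2*(3 + 160)))) = √(23104 + 9025)/(((½)/163)) = √32129/(((½)*(1/163))) = (19*√89)/(1/326) = (19*√89)*326 = 6194*√89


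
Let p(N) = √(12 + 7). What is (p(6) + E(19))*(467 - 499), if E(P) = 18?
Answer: -576 - 32*√19 ≈ -715.48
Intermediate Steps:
p(N) = √19
(p(6) + E(19))*(467 - 499) = (√19 + 18)*(467 - 499) = (18 + √19)*(-32) = -576 - 32*√19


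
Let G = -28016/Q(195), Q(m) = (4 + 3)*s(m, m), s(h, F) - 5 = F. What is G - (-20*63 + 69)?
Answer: 204923/175 ≈ 1171.0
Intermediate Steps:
s(h, F) = 5 + F
Q(m) = 35 + 7*m (Q(m) = (4 + 3)*(5 + m) = 7*(5 + m) = 35 + 7*m)
G = -3502/175 (G = -28016/(35 + 7*195) = -28016/(35 + 1365) = -28016/1400 = -1*3502/175 = -3502/175 ≈ -20.011)
G - (-20*63 + 69) = -3502/175 - (-20*63 + 69) = -3502/175 - (-1260 + 69) = -3502/175 - 1*(-1191) = -3502/175 + 1191 = 204923/175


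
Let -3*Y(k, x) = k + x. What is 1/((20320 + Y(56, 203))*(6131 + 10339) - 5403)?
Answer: 1/333243087 ≈ 3.0008e-9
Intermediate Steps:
Y(k, x) = -k/3 - x/3 (Y(k, x) = -(k + x)/3 = -k/3 - x/3)
1/((20320 + Y(56, 203))*(6131 + 10339) - 5403) = 1/((20320 + (-1/3*56 - 1/3*203))*(6131 + 10339) - 5403) = 1/((20320 + (-56/3 - 203/3))*16470 - 5403) = 1/((20320 - 259/3)*16470 - 5403) = 1/((60701/3)*16470 - 5403) = 1/(333248490 - 5403) = 1/333243087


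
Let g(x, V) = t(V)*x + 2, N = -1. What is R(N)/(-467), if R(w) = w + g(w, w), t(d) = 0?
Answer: -1/467 ≈ -0.0021413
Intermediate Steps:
g(x, V) = 2 (g(x, V) = 0*x + 2 = 0 + 2 = 2)
R(w) = 2 + w (R(w) = w + 2 = 2 + w)
R(N)/(-467) = (2 - 1)/(-467) = 1*(-1/467) = -1/467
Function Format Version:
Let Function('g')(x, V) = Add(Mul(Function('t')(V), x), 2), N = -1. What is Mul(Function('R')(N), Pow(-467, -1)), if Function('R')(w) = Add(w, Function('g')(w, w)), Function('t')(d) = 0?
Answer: Rational(-1, 467) ≈ -0.0021413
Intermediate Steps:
Function('g')(x, V) = 2 (Function('g')(x, V) = Add(Mul(0, x), 2) = Add(0, 2) = 2)
Function('R')(w) = Add(2, w) (Function('R')(w) = Add(w, 2) = Add(2, w))
Mul(Function('R')(N), Pow(-467, -1)) = Mul(Add(2, -1), Pow(-467, -1)) = Mul(1, Rational(-1, 467)) = Rational(-1, 467)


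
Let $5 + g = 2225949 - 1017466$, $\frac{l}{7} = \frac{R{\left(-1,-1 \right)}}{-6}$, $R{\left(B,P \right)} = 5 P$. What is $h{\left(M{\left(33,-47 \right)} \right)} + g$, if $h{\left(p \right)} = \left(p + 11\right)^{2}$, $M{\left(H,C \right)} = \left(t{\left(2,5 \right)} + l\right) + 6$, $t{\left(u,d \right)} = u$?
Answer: $\frac{43527409}{36} \approx 1.2091 \cdot 10^{6}$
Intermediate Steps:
$l = \frac{35}{6}$ ($l = 7 \frac{5 \left(-1\right)}{-6} = 7 \left(\left(-5\right) \left(- \frac{1}{6}\right)\right) = 7 \cdot \frac{5}{6} = \frac{35}{6} \approx 5.8333$)
$M{\left(H,C \right)} = \frac{83}{6}$ ($M{\left(H,C \right)} = \left(2 + \frac{35}{6}\right) + 6 = \frac{47}{6} + 6 = \frac{83}{6}$)
$h{\left(p \right)} = \left(11 + p\right)^{2}$
$g = 1208478$ ($g = -5 + \left(2225949 - 1017466\right) = -5 + 1208483 = 1208478$)
$h{\left(M{\left(33,-47 \right)} \right)} + g = \left(11 + \frac{83}{6}\right)^{2} + 1208478 = \left(\frac{149}{6}\right)^{2} + 1208478 = \frac{22201}{36} + 1208478 = \frac{43527409}{36}$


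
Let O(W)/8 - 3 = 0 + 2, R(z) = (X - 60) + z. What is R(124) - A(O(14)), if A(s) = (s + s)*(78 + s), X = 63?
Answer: -9313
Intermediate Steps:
R(z) = 3 + z (R(z) = (63 - 60) + z = 3 + z)
O(W) = 40 (O(W) = 24 + 8*(0 + 2) = 24 + 8*2 = 24 + 16 = 40)
A(s) = 2*s*(78 + s) (A(s) = (2*s)*(78 + s) = 2*s*(78 + s))
R(124) - A(O(14)) = (3 + 124) - 2*40*(78 + 40) = 127 - 2*40*118 = 127 - 1*9440 = 127 - 9440 = -9313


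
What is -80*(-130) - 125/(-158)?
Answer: 1643325/158 ≈ 10401.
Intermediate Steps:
-80*(-130) - 125/(-158) = 10400 - 125*(-1/158) = 10400 + 125/158 = 1643325/158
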